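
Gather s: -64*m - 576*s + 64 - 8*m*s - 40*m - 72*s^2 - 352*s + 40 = -104*m - 72*s^2 + s*(-8*m - 928) + 104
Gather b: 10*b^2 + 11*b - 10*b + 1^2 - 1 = 10*b^2 + b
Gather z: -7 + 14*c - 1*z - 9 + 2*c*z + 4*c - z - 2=18*c + z*(2*c - 2) - 18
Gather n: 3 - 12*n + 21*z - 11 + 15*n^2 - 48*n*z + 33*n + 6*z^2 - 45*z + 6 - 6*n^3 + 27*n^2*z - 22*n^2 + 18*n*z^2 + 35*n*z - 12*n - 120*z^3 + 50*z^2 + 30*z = -6*n^3 + n^2*(27*z - 7) + n*(18*z^2 - 13*z + 9) - 120*z^3 + 56*z^2 + 6*z - 2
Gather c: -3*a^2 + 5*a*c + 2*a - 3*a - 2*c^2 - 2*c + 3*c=-3*a^2 - a - 2*c^2 + c*(5*a + 1)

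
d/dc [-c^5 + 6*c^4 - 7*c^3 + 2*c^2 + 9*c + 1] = -5*c^4 + 24*c^3 - 21*c^2 + 4*c + 9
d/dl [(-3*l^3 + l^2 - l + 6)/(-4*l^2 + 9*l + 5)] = (12*l^4 - 54*l^3 - 40*l^2 + 58*l - 59)/(16*l^4 - 72*l^3 + 41*l^2 + 90*l + 25)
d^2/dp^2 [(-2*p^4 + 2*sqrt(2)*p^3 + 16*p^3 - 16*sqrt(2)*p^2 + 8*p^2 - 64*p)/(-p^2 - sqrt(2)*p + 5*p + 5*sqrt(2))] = 4*(p^6 - 15*p^5 + 3*sqrt(2)*p^5 - 45*sqrt(2)*p^4 + 81*p^4 - 290*p^3 + 257*sqrt(2)*p^3 - 630*sqrt(2)*p^2 + 630*p^2 - 1200*p + 330*sqrt(2)*p - 400*sqrt(2) + 120)/(p^6 - 15*p^5 + 3*sqrt(2)*p^5 - 45*sqrt(2)*p^4 + 81*p^4 - 215*p^3 + 227*sqrt(2)*p^3 - 405*sqrt(2)*p^2 + 450*p^2 - 750*p + 150*sqrt(2)*p - 250*sqrt(2))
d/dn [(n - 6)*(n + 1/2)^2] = (2*n + 1)*(6*n - 23)/4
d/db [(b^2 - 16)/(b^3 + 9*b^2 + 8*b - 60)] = (-b^4 + 56*b^2 + 168*b + 128)/(b^6 + 18*b^5 + 97*b^4 + 24*b^3 - 1016*b^2 - 960*b + 3600)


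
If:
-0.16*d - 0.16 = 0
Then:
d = -1.00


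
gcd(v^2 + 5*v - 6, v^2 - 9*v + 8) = v - 1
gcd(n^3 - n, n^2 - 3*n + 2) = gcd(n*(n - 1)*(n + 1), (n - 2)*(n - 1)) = n - 1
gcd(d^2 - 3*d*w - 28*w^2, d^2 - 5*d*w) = 1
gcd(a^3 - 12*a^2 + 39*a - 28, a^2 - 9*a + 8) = a - 1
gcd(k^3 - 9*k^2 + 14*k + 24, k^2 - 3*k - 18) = k - 6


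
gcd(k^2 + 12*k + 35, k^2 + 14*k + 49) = k + 7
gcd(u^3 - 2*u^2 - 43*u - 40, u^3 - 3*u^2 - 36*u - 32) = u^2 - 7*u - 8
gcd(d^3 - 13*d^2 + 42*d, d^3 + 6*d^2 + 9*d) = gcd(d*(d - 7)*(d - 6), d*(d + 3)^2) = d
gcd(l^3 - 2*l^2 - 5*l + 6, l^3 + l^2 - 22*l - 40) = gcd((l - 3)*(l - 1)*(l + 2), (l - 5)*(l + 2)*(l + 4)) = l + 2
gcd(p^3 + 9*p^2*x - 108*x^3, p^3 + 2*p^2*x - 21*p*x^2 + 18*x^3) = -p^2 - 3*p*x + 18*x^2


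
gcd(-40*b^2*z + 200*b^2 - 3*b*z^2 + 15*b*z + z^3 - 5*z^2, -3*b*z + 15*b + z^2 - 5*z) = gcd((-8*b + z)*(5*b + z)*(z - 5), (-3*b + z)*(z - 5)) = z - 5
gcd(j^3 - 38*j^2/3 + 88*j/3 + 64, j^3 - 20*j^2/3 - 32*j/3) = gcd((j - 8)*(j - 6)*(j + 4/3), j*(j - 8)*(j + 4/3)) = j^2 - 20*j/3 - 32/3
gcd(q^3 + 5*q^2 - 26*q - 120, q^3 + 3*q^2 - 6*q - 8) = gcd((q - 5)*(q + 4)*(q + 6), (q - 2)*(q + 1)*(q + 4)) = q + 4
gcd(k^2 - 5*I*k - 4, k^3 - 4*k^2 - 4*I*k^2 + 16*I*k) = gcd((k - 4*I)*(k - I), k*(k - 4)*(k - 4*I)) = k - 4*I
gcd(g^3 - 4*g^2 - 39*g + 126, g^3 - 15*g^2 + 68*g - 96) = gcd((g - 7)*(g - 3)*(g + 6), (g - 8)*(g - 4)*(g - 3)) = g - 3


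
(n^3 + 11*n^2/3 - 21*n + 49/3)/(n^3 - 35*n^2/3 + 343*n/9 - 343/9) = 3*(n^2 + 6*n - 7)/(3*n^2 - 28*n + 49)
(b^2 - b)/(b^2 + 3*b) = (b - 1)/(b + 3)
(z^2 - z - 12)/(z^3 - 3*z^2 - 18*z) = (z - 4)/(z*(z - 6))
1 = 1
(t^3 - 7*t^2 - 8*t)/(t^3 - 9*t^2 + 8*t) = (t + 1)/(t - 1)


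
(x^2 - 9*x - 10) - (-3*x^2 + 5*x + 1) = 4*x^2 - 14*x - 11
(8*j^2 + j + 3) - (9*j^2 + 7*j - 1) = -j^2 - 6*j + 4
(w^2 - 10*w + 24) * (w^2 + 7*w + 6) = w^4 - 3*w^3 - 40*w^2 + 108*w + 144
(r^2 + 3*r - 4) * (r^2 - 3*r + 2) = r^4 - 11*r^2 + 18*r - 8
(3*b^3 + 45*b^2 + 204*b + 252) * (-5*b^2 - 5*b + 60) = -15*b^5 - 240*b^4 - 1065*b^3 + 420*b^2 + 10980*b + 15120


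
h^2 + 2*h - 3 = (h - 1)*(h + 3)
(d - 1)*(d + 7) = d^2 + 6*d - 7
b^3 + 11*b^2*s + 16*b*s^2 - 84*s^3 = (b - 2*s)*(b + 6*s)*(b + 7*s)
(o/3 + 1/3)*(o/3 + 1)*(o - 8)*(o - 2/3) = o^4/9 - 14*o^3/27 - 79*o^2/27 - 14*o/27 + 16/9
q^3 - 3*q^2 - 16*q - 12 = (q - 6)*(q + 1)*(q + 2)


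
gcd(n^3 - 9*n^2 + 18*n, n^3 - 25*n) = n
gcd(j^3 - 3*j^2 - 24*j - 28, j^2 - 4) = j + 2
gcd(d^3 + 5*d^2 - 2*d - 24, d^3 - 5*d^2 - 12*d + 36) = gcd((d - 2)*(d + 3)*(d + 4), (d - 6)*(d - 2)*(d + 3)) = d^2 + d - 6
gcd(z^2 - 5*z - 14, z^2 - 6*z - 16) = z + 2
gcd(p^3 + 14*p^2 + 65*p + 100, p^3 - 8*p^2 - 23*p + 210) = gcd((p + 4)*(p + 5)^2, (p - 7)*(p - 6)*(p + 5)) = p + 5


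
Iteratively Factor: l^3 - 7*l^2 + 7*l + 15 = (l - 3)*(l^2 - 4*l - 5) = (l - 5)*(l - 3)*(l + 1)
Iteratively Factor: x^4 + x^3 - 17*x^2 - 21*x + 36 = (x - 1)*(x^3 + 2*x^2 - 15*x - 36) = (x - 1)*(x + 3)*(x^2 - x - 12) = (x - 4)*(x - 1)*(x + 3)*(x + 3)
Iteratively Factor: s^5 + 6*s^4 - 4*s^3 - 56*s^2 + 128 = (s + 4)*(s^4 + 2*s^3 - 12*s^2 - 8*s + 32) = (s - 2)*(s + 4)*(s^3 + 4*s^2 - 4*s - 16) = (s - 2)^2*(s + 4)*(s^2 + 6*s + 8) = (s - 2)^2*(s + 2)*(s + 4)*(s + 4)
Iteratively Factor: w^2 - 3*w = (w - 3)*(w)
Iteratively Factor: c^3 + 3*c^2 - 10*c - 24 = (c + 2)*(c^2 + c - 12) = (c + 2)*(c + 4)*(c - 3)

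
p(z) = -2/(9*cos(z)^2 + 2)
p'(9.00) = 0.15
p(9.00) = -0.21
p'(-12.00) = -0.23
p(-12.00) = -0.24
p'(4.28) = -1.07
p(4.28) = -0.56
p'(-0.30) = 0.10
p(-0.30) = -0.20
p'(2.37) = 0.41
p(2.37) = -0.30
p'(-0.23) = 0.07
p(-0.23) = -0.19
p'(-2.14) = -0.77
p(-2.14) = -0.43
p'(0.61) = -0.26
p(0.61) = -0.25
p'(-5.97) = -0.10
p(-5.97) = -0.20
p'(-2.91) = -0.07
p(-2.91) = -0.19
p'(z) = -36*sin(z)*cos(z)/(9*cos(z)^2 + 2)^2 = -72*sin(2*z)/(9*cos(2*z) + 13)^2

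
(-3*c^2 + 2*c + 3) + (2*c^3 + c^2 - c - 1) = 2*c^3 - 2*c^2 + c + 2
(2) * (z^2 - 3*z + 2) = 2*z^2 - 6*z + 4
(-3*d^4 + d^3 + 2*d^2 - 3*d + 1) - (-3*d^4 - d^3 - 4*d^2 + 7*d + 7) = 2*d^3 + 6*d^2 - 10*d - 6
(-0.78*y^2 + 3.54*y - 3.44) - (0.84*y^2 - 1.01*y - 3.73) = -1.62*y^2 + 4.55*y + 0.29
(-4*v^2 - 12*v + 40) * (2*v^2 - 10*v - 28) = -8*v^4 + 16*v^3 + 312*v^2 - 64*v - 1120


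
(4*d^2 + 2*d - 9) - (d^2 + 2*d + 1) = 3*d^2 - 10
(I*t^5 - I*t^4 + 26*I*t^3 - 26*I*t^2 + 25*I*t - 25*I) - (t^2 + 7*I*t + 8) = I*t^5 - I*t^4 + 26*I*t^3 - t^2 - 26*I*t^2 + 18*I*t - 8 - 25*I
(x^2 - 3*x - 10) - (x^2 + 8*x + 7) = -11*x - 17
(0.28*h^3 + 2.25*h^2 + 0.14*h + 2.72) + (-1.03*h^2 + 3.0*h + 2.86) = 0.28*h^3 + 1.22*h^2 + 3.14*h + 5.58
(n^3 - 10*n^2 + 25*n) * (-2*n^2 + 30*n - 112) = -2*n^5 + 50*n^4 - 462*n^3 + 1870*n^2 - 2800*n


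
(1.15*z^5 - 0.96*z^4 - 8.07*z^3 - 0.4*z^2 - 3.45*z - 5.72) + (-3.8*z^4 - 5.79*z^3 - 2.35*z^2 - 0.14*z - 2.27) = 1.15*z^5 - 4.76*z^4 - 13.86*z^3 - 2.75*z^2 - 3.59*z - 7.99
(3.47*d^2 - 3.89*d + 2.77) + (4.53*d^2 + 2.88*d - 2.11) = 8.0*d^2 - 1.01*d + 0.66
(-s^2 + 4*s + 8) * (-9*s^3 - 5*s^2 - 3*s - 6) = 9*s^5 - 31*s^4 - 89*s^3 - 46*s^2 - 48*s - 48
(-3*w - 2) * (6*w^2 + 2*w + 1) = -18*w^3 - 18*w^2 - 7*w - 2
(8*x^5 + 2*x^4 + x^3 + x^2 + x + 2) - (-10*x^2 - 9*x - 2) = 8*x^5 + 2*x^4 + x^3 + 11*x^2 + 10*x + 4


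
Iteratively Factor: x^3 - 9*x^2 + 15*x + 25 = (x + 1)*(x^2 - 10*x + 25) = (x - 5)*(x + 1)*(x - 5)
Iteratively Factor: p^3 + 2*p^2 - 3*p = (p - 1)*(p^2 + 3*p) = (p - 1)*(p + 3)*(p)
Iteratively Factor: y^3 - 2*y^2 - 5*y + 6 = (y + 2)*(y^2 - 4*y + 3) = (y - 3)*(y + 2)*(y - 1)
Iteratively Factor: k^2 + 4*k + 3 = (k + 3)*(k + 1)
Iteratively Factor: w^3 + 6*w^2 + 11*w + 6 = (w + 2)*(w^2 + 4*w + 3) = (w + 1)*(w + 2)*(w + 3)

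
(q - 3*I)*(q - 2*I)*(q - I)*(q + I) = q^4 - 5*I*q^3 - 5*q^2 - 5*I*q - 6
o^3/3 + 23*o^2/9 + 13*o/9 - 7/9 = (o/3 + 1/3)*(o - 1/3)*(o + 7)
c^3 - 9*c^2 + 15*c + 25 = (c - 5)^2*(c + 1)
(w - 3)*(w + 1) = w^2 - 2*w - 3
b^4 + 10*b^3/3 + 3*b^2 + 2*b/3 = b*(b + 1/3)*(b + 1)*(b + 2)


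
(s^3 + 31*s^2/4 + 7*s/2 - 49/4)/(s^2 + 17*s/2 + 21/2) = (4*s^2 + 3*s - 7)/(2*(2*s + 3))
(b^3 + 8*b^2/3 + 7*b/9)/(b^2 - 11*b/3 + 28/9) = b*(9*b^2 + 24*b + 7)/(9*b^2 - 33*b + 28)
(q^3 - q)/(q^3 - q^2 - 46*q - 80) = (q^3 - q)/(q^3 - q^2 - 46*q - 80)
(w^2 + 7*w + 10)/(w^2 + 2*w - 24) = (w^2 + 7*w + 10)/(w^2 + 2*w - 24)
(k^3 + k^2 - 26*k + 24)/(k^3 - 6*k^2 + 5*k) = (k^2 + 2*k - 24)/(k*(k - 5))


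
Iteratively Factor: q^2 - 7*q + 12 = (q - 4)*(q - 3)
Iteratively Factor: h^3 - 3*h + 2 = (h + 2)*(h^2 - 2*h + 1) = (h - 1)*(h + 2)*(h - 1)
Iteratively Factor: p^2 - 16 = (p + 4)*(p - 4)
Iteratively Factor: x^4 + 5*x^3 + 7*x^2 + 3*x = (x + 1)*(x^3 + 4*x^2 + 3*x) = (x + 1)^2*(x^2 + 3*x) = x*(x + 1)^2*(x + 3)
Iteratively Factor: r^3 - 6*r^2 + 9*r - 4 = (r - 1)*(r^2 - 5*r + 4) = (r - 4)*(r - 1)*(r - 1)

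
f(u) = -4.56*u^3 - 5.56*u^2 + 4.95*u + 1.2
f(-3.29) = 87.12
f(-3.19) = 76.86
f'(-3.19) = -98.79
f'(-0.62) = 6.59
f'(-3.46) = -120.35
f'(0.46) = -3.06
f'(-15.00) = -2906.25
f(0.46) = 1.86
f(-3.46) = 106.39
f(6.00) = -1154.22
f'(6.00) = -554.25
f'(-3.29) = -106.54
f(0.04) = 1.39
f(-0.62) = -2.92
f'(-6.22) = -455.14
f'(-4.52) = -224.28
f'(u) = -13.68*u^2 - 11.12*u + 4.95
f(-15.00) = 14065.95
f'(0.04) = 4.48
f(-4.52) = 286.33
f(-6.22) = 852.63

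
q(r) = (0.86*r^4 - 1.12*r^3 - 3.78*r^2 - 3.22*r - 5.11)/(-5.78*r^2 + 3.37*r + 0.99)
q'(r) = (11.56*r - 3.37)*(0.86*r^4 - 1.12*r^3 - 3.78*r^2 - 3.22*r - 5.11)/(-5.78*r^2 + 3.37*r + 0.99)^2 + (3.44*r^3 - 3.36*r^2 - 7.56*r - 3.22)/(-5.78*r^2 + 3.37*r + 0.99) = (-9.9416*r^5 + 15.1682*r^4 - 4.1432*r^3 - 34.6766*r^2 - 66.556*r + 14.0329)/(33.4084*r^4 - 38.9572*r^3 - 0.0874999999999986*r^2 + 6.6726*r + 0.9801)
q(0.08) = -4.41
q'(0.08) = 5.68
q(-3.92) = -2.18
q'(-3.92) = 1.25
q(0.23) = -4.15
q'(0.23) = -1.47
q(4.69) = -1.79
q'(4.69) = -1.37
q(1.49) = 2.60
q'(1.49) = -3.74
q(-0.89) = 0.59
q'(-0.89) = 1.47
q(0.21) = -4.13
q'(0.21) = -0.71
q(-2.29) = -0.53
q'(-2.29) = 0.79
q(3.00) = 0.23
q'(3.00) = -1.07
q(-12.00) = -22.09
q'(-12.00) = 3.67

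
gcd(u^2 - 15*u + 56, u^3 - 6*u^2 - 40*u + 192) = u - 8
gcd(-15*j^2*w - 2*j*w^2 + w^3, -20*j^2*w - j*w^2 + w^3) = -5*j*w + w^2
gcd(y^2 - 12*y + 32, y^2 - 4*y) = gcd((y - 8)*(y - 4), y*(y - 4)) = y - 4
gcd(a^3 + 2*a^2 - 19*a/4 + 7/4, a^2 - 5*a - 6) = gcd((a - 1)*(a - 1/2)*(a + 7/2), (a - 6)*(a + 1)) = 1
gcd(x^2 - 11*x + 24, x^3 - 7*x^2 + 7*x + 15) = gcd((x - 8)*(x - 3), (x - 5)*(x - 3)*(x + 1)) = x - 3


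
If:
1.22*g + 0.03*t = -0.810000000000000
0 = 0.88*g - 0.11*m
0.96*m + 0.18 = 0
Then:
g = -0.02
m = -0.19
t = -26.05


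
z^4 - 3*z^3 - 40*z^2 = z^2*(z - 8)*(z + 5)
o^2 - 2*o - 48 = (o - 8)*(o + 6)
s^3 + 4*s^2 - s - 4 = (s - 1)*(s + 1)*(s + 4)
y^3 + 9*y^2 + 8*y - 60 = (y - 2)*(y + 5)*(y + 6)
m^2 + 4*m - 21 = (m - 3)*(m + 7)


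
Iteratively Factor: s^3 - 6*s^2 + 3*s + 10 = (s - 2)*(s^2 - 4*s - 5) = (s - 2)*(s + 1)*(s - 5)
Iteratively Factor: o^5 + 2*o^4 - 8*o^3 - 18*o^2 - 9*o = (o)*(o^4 + 2*o^3 - 8*o^2 - 18*o - 9) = o*(o + 1)*(o^3 + o^2 - 9*o - 9) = o*(o + 1)^2*(o^2 - 9) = o*(o - 3)*(o + 1)^2*(o + 3)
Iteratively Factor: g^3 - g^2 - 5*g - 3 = (g + 1)*(g^2 - 2*g - 3) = (g - 3)*(g + 1)*(g + 1)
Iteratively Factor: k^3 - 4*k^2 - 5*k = (k + 1)*(k^2 - 5*k) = k*(k + 1)*(k - 5)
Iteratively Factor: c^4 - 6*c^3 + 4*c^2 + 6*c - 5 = (c - 1)*(c^3 - 5*c^2 - c + 5) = (c - 5)*(c - 1)*(c^2 - 1) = (c - 5)*(c - 1)^2*(c + 1)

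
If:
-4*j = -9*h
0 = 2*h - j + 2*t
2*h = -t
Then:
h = 0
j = 0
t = 0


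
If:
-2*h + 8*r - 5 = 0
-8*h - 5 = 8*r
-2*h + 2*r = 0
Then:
No Solution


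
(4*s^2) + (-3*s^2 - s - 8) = s^2 - s - 8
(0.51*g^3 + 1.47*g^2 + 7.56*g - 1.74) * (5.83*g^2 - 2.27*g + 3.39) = 2.9733*g^5 + 7.4124*g^4 + 42.4668*g^3 - 22.3221*g^2 + 29.5782*g - 5.8986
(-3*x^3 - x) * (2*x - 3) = -6*x^4 + 9*x^3 - 2*x^2 + 3*x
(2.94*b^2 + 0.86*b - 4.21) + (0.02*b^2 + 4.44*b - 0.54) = 2.96*b^2 + 5.3*b - 4.75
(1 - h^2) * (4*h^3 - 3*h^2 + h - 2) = -4*h^5 + 3*h^4 + 3*h^3 - h^2 + h - 2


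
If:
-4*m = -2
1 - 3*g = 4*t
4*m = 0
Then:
No Solution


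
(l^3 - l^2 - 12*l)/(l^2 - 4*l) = l + 3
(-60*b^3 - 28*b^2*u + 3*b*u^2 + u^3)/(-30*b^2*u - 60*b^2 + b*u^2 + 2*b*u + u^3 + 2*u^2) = (2*b + u)/(u + 2)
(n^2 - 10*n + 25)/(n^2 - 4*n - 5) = (n - 5)/(n + 1)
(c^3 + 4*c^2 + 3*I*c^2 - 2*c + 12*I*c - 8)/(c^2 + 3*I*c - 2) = c + 4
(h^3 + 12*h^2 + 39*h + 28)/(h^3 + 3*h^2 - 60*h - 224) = (h + 1)/(h - 8)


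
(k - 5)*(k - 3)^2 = k^3 - 11*k^2 + 39*k - 45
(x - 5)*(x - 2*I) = x^2 - 5*x - 2*I*x + 10*I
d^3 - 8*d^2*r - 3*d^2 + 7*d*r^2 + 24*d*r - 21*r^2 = (d - 3)*(d - 7*r)*(d - r)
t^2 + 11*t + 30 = (t + 5)*(t + 6)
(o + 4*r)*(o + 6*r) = o^2 + 10*o*r + 24*r^2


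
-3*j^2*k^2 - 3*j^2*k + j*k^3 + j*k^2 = k*(-3*j + k)*(j*k + j)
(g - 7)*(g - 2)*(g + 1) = g^3 - 8*g^2 + 5*g + 14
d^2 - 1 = (d - 1)*(d + 1)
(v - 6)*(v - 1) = v^2 - 7*v + 6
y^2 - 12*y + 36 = (y - 6)^2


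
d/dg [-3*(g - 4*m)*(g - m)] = -6*g + 15*m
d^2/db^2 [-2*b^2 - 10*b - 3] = -4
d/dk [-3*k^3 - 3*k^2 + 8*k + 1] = -9*k^2 - 6*k + 8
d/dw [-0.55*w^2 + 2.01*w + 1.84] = 2.01 - 1.1*w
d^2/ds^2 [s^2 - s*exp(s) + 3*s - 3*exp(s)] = -s*exp(s) - 5*exp(s) + 2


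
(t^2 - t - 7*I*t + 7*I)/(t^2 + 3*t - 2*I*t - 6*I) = (t^2 - t - 7*I*t + 7*I)/(t^2 + 3*t - 2*I*t - 6*I)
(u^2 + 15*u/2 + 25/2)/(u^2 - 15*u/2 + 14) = (2*u^2 + 15*u + 25)/(2*u^2 - 15*u + 28)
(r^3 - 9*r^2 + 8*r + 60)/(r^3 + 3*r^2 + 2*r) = (r^2 - 11*r + 30)/(r*(r + 1))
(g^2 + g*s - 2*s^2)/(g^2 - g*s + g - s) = (g + 2*s)/(g + 1)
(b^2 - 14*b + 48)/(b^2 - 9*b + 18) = (b - 8)/(b - 3)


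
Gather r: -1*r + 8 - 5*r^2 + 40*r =-5*r^2 + 39*r + 8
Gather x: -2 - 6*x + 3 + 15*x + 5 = 9*x + 6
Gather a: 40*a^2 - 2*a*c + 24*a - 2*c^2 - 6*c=40*a^2 + a*(24 - 2*c) - 2*c^2 - 6*c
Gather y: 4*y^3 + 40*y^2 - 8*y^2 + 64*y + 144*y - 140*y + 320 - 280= 4*y^3 + 32*y^2 + 68*y + 40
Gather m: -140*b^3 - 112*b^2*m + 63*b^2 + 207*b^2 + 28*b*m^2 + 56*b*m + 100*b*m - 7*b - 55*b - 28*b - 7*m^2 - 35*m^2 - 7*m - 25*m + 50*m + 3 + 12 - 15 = -140*b^3 + 270*b^2 - 90*b + m^2*(28*b - 42) + m*(-112*b^2 + 156*b + 18)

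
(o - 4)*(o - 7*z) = o^2 - 7*o*z - 4*o + 28*z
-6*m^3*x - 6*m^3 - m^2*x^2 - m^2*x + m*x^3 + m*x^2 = (-3*m + x)*(2*m + x)*(m*x + m)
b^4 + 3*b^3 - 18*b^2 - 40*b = b*(b - 4)*(b + 2)*(b + 5)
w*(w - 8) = w^2 - 8*w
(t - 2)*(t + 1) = t^2 - t - 2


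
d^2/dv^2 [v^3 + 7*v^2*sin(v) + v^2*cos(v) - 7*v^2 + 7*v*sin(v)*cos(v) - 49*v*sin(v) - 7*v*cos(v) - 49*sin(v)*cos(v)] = -7*v^2*sin(v) - v^2*cos(v) + 45*v*sin(v) - 14*v*sin(2*v) + 35*v*cos(v) + 6*v + 28*sin(v) + 98*sin(2*v) - 96*cos(v) + 14*cos(2*v) - 14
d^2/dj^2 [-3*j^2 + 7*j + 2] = -6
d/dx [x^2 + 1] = 2*x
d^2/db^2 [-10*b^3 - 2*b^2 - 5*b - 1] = -60*b - 4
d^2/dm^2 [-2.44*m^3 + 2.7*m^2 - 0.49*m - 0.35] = 5.4 - 14.64*m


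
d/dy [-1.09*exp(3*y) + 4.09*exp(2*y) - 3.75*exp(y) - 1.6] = (-3.27*exp(2*y) + 8.18*exp(y) - 3.75)*exp(y)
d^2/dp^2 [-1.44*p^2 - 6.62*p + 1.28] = -2.88000000000000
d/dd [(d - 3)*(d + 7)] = 2*d + 4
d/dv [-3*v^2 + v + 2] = 1 - 6*v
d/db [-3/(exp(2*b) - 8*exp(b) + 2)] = 6*(exp(b) - 4)*exp(b)/(exp(2*b) - 8*exp(b) + 2)^2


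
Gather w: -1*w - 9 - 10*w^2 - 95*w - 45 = -10*w^2 - 96*w - 54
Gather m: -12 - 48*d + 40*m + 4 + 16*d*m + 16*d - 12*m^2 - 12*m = -32*d - 12*m^2 + m*(16*d + 28) - 8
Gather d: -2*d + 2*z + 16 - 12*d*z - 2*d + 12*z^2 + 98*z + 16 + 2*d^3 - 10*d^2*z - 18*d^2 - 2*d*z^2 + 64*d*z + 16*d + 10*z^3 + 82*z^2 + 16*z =2*d^3 + d^2*(-10*z - 18) + d*(-2*z^2 + 52*z + 12) + 10*z^3 + 94*z^2 + 116*z + 32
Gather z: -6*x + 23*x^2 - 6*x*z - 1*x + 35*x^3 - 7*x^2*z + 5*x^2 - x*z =35*x^3 + 28*x^2 - 7*x + z*(-7*x^2 - 7*x)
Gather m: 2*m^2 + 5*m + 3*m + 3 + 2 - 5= 2*m^2 + 8*m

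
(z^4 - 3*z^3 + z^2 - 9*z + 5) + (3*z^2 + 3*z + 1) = z^4 - 3*z^3 + 4*z^2 - 6*z + 6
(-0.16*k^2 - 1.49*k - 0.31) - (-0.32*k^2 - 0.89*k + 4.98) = 0.16*k^2 - 0.6*k - 5.29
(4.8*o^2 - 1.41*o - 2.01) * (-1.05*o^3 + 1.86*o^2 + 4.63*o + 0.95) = -5.04*o^5 + 10.4085*o^4 + 21.7119*o^3 - 5.7069*o^2 - 10.6458*o - 1.9095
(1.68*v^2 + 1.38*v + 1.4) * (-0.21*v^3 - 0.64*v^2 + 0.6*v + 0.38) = -0.3528*v^5 - 1.365*v^4 - 0.1692*v^3 + 0.5704*v^2 + 1.3644*v + 0.532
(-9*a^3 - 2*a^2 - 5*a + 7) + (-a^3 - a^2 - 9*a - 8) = -10*a^3 - 3*a^2 - 14*a - 1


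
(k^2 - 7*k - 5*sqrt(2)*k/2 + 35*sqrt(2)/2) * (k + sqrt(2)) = k^3 - 7*k^2 - 3*sqrt(2)*k^2/2 - 5*k + 21*sqrt(2)*k/2 + 35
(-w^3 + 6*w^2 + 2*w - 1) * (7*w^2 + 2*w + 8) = -7*w^5 + 40*w^4 + 18*w^3 + 45*w^2 + 14*w - 8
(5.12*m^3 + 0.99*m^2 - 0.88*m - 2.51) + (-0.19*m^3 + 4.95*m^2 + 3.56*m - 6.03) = 4.93*m^3 + 5.94*m^2 + 2.68*m - 8.54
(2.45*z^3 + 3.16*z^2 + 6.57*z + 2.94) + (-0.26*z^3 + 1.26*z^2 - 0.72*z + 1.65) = 2.19*z^3 + 4.42*z^2 + 5.85*z + 4.59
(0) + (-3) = -3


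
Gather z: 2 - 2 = 0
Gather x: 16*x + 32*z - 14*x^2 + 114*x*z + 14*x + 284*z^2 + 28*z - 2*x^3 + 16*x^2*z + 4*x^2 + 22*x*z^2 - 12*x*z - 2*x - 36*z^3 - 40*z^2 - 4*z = -2*x^3 + x^2*(16*z - 10) + x*(22*z^2 + 102*z + 28) - 36*z^3 + 244*z^2 + 56*z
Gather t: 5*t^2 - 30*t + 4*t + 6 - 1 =5*t^2 - 26*t + 5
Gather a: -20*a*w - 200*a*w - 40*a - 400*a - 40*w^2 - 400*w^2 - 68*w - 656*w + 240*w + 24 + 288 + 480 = a*(-220*w - 440) - 440*w^2 - 484*w + 792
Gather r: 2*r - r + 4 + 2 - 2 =r + 4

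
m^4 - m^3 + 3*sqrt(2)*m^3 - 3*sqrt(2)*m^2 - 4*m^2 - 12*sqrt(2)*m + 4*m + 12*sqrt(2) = (m - 2)*(m - 1)*(m + 2)*(m + 3*sqrt(2))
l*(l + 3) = l^2 + 3*l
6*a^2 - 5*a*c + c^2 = (-3*a + c)*(-2*a + c)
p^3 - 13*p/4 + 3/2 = (p - 3/2)*(p - 1/2)*(p + 2)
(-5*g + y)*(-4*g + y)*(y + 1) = 20*g^2*y + 20*g^2 - 9*g*y^2 - 9*g*y + y^3 + y^2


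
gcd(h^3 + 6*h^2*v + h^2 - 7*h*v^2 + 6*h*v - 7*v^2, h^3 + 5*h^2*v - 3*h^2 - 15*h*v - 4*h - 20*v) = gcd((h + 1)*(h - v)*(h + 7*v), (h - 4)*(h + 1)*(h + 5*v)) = h + 1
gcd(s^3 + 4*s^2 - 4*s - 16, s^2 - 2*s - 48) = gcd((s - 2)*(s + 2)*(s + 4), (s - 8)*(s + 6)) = 1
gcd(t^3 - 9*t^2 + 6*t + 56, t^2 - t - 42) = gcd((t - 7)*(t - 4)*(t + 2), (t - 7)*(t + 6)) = t - 7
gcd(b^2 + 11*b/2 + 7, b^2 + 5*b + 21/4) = b + 7/2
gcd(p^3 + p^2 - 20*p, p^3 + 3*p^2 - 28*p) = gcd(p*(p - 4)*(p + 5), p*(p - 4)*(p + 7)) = p^2 - 4*p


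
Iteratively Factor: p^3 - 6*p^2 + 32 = (p - 4)*(p^2 - 2*p - 8) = (p - 4)*(p + 2)*(p - 4)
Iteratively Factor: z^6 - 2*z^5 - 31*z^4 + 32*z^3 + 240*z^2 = (z + 4)*(z^5 - 6*z^4 - 7*z^3 + 60*z^2) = (z + 3)*(z + 4)*(z^4 - 9*z^3 + 20*z^2) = z*(z + 3)*(z + 4)*(z^3 - 9*z^2 + 20*z) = z*(z - 4)*(z + 3)*(z + 4)*(z^2 - 5*z) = z*(z - 5)*(z - 4)*(z + 3)*(z + 4)*(z)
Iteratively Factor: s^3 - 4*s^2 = (s)*(s^2 - 4*s) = s^2*(s - 4)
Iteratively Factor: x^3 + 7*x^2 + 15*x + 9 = (x + 1)*(x^2 + 6*x + 9) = (x + 1)*(x + 3)*(x + 3)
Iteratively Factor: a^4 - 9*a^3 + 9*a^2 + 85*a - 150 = (a - 5)*(a^3 - 4*a^2 - 11*a + 30) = (a - 5)^2*(a^2 + a - 6) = (a - 5)^2*(a - 2)*(a + 3)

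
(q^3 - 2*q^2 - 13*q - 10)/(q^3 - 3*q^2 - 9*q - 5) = (q + 2)/(q + 1)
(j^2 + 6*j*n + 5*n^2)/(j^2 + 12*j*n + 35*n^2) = (j + n)/(j + 7*n)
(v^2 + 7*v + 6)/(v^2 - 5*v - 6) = (v + 6)/(v - 6)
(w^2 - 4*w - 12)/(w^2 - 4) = (w - 6)/(w - 2)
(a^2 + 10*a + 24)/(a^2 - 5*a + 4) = (a^2 + 10*a + 24)/(a^2 - 5*a + 4)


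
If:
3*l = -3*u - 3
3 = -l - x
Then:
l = -x - 3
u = x + 2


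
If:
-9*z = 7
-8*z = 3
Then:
No Solution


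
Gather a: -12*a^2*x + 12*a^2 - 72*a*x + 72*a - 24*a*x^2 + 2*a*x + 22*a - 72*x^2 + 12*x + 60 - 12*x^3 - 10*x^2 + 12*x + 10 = a^2*(12 - 12*x) + a*(-24*x^2 - 70*x + 94) - 12*x^3 - 82*x^2 + 24*x + 70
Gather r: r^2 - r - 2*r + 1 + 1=r^2 - 3*r + 2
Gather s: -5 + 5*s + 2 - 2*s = 3*s - 3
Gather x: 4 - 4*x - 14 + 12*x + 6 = 8*x - 4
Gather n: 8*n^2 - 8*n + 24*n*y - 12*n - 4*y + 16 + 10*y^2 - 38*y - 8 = 8*n^2 + n*(24*y - 20) + 10*y^2 - 42*y + 8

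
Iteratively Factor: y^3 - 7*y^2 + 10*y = (y - 5)*(y^2 - 2*y) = y*(y - 5)*(y - 2)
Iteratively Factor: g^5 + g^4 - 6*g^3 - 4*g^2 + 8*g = (g - 1)*(g^4 + 2*g^3 - 4*g^2 - 8*g) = g*(g - 1)*(g^3 + 2*g^2 - 4*g - 8) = g*(g - 1)*(g + 2)*(g^2 - 4) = g*(g - 2)*(g - 1)*(g + 2)*(g + 2)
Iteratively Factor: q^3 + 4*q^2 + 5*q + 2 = (q + 2)*(q^2 + 2*q + 1) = (q + 1)*(q + 2)*(q + 1)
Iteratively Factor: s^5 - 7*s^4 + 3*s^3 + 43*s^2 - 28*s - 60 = (s - 5)*(s^4 - 2*s^3 - 7*s^2 + 8*s + 12) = (s - 5)*(s + 2)*(s^3 - 4*s^2 + s + 6) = (s - 5)*(s + 1)*(s + 2)*(s^2 - 5*s + 6) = (s - 5)*(s - 3)*(s + 1)*(s + 2)*(s - 2)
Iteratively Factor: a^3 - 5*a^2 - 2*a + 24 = (a - 3)*(a^2 - 2*a - 8) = (a - 3)*(a + 2)*(a - 4)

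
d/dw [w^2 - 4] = 2*w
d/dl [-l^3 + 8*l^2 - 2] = l*(16 - 3*l)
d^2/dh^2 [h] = 0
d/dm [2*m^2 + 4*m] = 4*m + 4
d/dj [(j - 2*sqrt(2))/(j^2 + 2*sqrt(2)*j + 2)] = (-j^2 + 4*sqrt(2)*j + 10)/(j^4 + 4*sqrt(2)*j^3 + 12*j^2 + 8*sqrt(2)*j + 4)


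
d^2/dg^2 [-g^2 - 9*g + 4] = -2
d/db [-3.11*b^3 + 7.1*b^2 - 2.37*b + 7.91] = -9.33*b^2 + 14.2*b - 2.37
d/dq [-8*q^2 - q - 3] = -16*q - 1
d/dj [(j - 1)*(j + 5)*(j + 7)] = 3*j^2 + 22*j + 23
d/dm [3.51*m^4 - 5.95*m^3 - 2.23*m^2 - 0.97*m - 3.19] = 14.04*m^3 - 17.85*m^2 - 4.46*m - 0.97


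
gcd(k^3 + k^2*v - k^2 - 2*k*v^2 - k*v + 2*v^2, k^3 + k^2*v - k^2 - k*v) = k - 1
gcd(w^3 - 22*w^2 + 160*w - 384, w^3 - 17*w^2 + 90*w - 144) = w^2 - 14*w + 48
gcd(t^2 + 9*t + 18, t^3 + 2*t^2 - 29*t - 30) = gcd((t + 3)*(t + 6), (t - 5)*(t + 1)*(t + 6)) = t + 6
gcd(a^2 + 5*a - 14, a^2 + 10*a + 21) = a + 7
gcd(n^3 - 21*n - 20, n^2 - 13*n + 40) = n - 5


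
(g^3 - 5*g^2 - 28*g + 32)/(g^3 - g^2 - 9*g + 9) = (g^2 - 4*g - 32)/(g^2 - 9)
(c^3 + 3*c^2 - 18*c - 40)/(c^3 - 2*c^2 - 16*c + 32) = (c^2 + 7*c + 10)/(c^2 + 2*c - 8)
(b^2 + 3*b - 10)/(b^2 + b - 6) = (b + 5)/(b + 3)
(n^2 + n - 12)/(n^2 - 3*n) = (n + 4)/n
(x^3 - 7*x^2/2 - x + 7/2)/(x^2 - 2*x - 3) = (2*x^2 - 9*x + 7)/(2*(x - 3))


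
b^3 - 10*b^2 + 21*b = b*(b - 7)*(b - 3)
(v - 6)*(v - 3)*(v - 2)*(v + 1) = v^4 - 10*v^3 + 25*v^2 - 36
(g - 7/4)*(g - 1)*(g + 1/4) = g^3 - 5*g^2/2 + 17*g/16 + 7/16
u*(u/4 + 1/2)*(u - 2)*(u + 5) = u^4/4 + 5*u^3/4 - u^2 - 5*u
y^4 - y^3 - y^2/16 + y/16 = y*(y - 1)*(y - 1/4)*(y + 1/4)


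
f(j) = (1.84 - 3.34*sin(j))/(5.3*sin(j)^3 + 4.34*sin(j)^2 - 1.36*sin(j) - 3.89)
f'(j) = (1.84 - 3.34*sin(j))*(-15.9*sin(j)^2*cos(j) - 8.68*sin(j)*cos(j) + 1.36*cos(j))/(5.3*sin(j)^3 + 4.34*sin(j)^2 - 1.36*sin(j) - 3.89)^2 - 3.34*cos(j)/(5.3*sin(j)^3 + 4.34*sin(j)^2 - 1.36*sin(j) - 3.89) = (35.404*sin(j)^3 - 14.7604*sin(j)^2 - 15.9712*sin(j) + 15.495)*cos(j)/(28.09*sin(j)^6 + 46.004*sin(j)^5 + 4.4196*sin(j)^4 - 53.0388*sin(j)^3 - 31.9156*sin(j)^2 + 10.5808*sin(j) + 15.1321)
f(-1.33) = -1.53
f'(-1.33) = -0.33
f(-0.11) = -0.60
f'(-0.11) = 1.24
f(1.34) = -0.37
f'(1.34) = 0.30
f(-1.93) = -1.57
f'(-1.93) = 0.41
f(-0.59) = -1.37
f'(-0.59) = 1.56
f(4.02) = -1.64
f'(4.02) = -0.26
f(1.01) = -0.77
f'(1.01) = 4.12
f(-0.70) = -1.52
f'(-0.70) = 1.13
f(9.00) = -0.14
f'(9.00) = -0.72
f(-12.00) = -0.02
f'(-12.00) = 1.06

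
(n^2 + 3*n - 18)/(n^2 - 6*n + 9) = (n + 6)/(n - 3)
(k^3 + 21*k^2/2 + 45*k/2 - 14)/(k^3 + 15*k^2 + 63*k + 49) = (k^2 + 7*k/2 - 2)/(k^2 + 8*k + 7)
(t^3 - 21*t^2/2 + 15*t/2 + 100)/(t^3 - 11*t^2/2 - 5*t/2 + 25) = (2*t^2 - 11*t - 40)/(2*t^2 - t - 10)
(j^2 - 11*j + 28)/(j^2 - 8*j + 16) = (j - 7)/(j - 4)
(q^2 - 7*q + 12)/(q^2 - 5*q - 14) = (-q^2 + 7*q - 12)/(-q^2 + 5*q + 14)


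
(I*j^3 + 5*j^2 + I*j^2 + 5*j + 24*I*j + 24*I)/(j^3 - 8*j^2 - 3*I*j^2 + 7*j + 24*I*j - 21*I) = (I*j^3 + j^2*(5 + I) + j*(5 + 24*I) + 24*I)/(j^3 - j^2*(8 + 3*I) + j*(7 + 24*I) - 21*I)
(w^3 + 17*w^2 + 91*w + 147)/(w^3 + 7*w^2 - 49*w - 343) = (w + 3)/(w - 7)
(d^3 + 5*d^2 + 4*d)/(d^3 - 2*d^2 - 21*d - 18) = d*(d + 4)/(d^2 - 3*d - 18)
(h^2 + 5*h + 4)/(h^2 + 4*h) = (h + 1)/h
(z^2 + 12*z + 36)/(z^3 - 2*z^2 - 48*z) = (z + 6)/(z*(z - 8))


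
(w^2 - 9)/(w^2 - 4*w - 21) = (w - 3)/(w - 7)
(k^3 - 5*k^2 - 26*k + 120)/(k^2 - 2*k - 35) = (k^2 - 10*k + 24)/(k - 7)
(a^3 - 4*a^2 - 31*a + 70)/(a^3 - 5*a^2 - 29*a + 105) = (a - 2)/(a - 3)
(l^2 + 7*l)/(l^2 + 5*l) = (l + 7)/(l + 5)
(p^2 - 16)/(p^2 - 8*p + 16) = (p + 4)/(p - 4)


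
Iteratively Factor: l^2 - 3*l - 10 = (l - 5)*(l + 2)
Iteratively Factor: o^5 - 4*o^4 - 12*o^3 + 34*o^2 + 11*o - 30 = (o + 3)*(o^4 - 7*o^3 + 9*o^2 + 7*o - 10) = (o - 5)*(o + 3)*(o^3 - 2*o^2 - o + 2) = (o - 5)*(o + 1)*(o + 3)*(o^2 - 3*o + 2) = (o - 5)*(o - 1)*(o + 1)*(o + 3)*(o - 2)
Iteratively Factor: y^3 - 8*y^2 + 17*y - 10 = (y - 5)*(y^2 - 3*y + 2) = (y - 5)*(y - 1)*(y - 2)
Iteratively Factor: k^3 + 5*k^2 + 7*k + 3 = (k + 3)*(k^2 + 2*k + 1) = (k + 1)*(k + 3)*(k + 1)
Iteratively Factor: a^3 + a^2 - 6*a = (a)*(a^2 + a - 6) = a*(a + 3)*(a - 2)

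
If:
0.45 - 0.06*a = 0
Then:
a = 7.50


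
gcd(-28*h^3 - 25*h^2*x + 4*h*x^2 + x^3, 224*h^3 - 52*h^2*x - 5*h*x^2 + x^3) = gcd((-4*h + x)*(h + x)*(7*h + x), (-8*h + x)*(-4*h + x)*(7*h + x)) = -28*h^2 + 3*h*x + x^2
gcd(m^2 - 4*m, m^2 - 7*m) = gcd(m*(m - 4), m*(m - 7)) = m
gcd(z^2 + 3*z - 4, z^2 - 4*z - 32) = z + 4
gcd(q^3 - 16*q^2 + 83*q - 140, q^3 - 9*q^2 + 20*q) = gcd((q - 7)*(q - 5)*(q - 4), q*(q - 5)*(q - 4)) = q^2 - 9*q + 20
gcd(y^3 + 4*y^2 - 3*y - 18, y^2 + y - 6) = y^2 + y - 6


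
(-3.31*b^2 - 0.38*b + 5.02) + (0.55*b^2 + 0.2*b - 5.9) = -2.76*b^2 - 0.18*b - 0.880000000000001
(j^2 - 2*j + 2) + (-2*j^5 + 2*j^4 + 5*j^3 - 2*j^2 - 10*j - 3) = -2*j^5 + 2*j^4 + 5*j^3 - j^2 - 12*j - 1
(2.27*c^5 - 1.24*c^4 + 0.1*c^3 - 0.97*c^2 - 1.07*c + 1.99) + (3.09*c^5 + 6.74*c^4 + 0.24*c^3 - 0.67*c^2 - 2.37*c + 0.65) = 5.36*c^5 + 5.5*c^4 + 0.34*c^3 - 1.64*c^2 - 3.44*c + 2.64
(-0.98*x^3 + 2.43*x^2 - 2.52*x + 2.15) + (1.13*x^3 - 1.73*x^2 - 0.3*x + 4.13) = 0.15*x^3 + 0.7*x^2 - 2.82*x + 6.28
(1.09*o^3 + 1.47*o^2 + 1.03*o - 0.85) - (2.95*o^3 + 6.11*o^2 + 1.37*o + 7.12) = -1.86*o^3 - 4.64*o^2 - 0.34*o - 7.97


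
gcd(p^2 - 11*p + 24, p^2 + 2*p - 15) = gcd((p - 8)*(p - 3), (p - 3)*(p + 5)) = p - 3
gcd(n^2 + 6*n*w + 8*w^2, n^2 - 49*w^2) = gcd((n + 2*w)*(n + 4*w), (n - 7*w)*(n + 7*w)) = 1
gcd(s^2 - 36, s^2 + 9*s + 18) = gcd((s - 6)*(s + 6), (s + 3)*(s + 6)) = s + 6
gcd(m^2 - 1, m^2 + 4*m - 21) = 1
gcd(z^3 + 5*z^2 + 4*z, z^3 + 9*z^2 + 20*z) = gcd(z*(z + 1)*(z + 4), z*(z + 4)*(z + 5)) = z^2 + 4*z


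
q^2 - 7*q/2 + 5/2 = (q - 5/2)*(q - 1)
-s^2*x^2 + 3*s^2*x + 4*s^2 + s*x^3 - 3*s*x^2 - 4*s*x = (-s + x)*(x - 4)*(s*x + s)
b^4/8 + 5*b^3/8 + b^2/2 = b^2*(b/4 + 1)*(b/2 + 1/2)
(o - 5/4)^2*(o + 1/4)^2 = o^4 - 2*o^3 + 3*o^2/8 + 5*o/8 + 25/256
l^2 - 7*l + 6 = (l - 6)*(l - 1)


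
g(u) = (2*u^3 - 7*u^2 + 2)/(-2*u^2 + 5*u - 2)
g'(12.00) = -1.03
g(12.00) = -10.65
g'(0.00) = -2.50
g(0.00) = -1.00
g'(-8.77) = -1.03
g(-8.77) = 9.44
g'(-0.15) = -2.12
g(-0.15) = -0.66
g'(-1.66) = -1.28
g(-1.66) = 1.67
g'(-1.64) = -1.29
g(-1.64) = 1.65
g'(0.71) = -6.78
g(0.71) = -1.50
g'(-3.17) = -1.14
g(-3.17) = 3.48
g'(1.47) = -13.04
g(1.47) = -6.59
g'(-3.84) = -1.11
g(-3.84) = 4.23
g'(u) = (4*u - 5)*(2*u^3 - 7*u^2 + 2)/(-2*u^2 + 5*u - 2)^2 + (6*u^2 - 14*u)/(-2*u^2 + 5*u - 2)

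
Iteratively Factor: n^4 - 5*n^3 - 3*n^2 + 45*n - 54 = (n + 3)*(n^3 - 8*n^2 + 21*n - 18) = (n - 3)*(n + 3)*(n^2 - 5*n + 6) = (n - 3)*(n - 2)*(n + 3)*(n - 3)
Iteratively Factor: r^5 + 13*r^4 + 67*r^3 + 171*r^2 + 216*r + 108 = (r + 3)*(r^4 + 10*r^3 + 37*r^2 + 60*r + 36) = (r + 3)^2*(r^3 + 7*r^2 + 16*r + 12) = (r + 2)*(r + 3)^2*(r^2 + 5*r + 6) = (r + 2)^2*(r + 3)^2*(r + 3)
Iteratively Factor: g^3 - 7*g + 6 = (g + 3)*(g^2 - 3*g + 2) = (g - 2)*(g + 3)*(g - 1)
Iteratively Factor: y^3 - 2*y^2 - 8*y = (y - 4)*(y^2 + 2*y) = (y - 4)*(y + 2)*(y)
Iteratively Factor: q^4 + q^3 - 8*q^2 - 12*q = (q)*(q^3 + q^2 - 8*q - 12) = q*(q - 3)*(q^2 + 4*q + 4) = q*(q - 3)*(q + 2)*(q + 2)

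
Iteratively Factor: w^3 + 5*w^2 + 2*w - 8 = (w + 2)*(w^2 + 3*w - 4) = (w - 1)*(w + 2)*(w + 4)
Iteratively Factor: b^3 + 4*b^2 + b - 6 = (b + 3)*(b^2 + b - 2) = (b + 2)*(b + 3)*(b - 1)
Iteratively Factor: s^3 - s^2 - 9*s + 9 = (s + 3)*(s^2 - 4*s + 3) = (s - 3)*(s + 3)*(s - 1)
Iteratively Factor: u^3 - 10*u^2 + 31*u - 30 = (u - 5)*(u^2 - 5*u + 6) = (u - 5)*(u - 2)*(u - 3)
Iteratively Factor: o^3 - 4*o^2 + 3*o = (o)*(o^2 - 4*o + 3) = o*(o - 3)*(o - 1)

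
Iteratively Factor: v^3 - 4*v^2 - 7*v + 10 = (v + 2)*(v^2 - 6*v + 5) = (v - 1)*(v + 2)*(v - 5)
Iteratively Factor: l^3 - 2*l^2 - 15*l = (l)*(l^2 - 2*l - 15) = l*(l - 5)*(l + 3)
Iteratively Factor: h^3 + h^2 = (h)*(h^2 + h) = h*(h + 1)*(h)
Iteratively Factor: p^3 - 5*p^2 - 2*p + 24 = (p - 4)*(p^2 - p - 6) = (p - 4)*(p - 3)*(p + 2)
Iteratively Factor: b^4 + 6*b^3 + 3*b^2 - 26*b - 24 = (b - 2)*(b^3 + 8*b^2 + 19*b + 12) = (b - 2)*(b + 1)*(b^2 + 7*b + 12) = (b - 2)*(b + 1)*(b + 4)*(b + 3)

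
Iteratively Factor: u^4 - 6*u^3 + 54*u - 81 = (u - 3)*(u^3 - 3*u^2 - 9*u + 27) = (u - 3)^2*(u^2 - 9) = (u - 3)^2*(u + 3)*(u - 3)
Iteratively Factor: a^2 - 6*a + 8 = (a - 2)*(a - 4)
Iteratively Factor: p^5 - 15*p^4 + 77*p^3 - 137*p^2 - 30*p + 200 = (p - 4)*(p^4 - 11*p^3 + 33*p^2 - 5*p - 50) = (p - 5)*(p - 4)*(p^3 - 6*p^2 + 3*p + 10) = (p - 5)^2*(p - 4)*(p^2 - p - 2) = (p - 5)^2*(p - 4)*(p - 2)*(p + 1)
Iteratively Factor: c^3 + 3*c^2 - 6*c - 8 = (c + 4)*(c^2 - c - 2) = (c + 1)*(c + 4)*(c - 2)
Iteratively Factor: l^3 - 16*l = (l - 4)*(l^2 + 4*l) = l*(l - 4)*(l + 4)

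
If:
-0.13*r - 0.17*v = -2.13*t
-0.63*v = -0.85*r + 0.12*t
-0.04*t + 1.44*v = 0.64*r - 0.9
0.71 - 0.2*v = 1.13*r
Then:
No Solution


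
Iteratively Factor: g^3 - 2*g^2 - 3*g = (g + 1)*(g^2 - 3*g) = (g - 3)*(g + 1)*(g)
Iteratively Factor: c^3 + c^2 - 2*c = (c - 1)*(c^2 + 2*c) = c*(c - 1)*(c + 2)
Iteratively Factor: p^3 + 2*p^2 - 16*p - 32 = (p + 4)*(p^2 - 2*p - 8) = (p - 4)*(p + 4)*(p + 2)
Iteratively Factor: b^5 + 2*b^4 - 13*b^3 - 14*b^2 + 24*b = (b - 1)*(b^4 + 3*b^3 - 10*b^2 - 24*b) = (b - 3)*(b - 1)*(b^3 + 6*b^2 + 8*b) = b*(b - 3)*(b - 1)*(b^2 + 6*b + 8) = b*(b - 3)*(b - 1)*(b + 2)*(b + 4)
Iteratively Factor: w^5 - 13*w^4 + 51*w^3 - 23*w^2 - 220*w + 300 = (w - 3)*(w^4 - 10*w^3 + 21*w^2 + 40*w - 100) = (w - 3)*(w - 2)*(w^3 - 8*w^2 + 5*w + 50) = (w - 5)*(w - 3)*(w - 2)*(w^2 - 3*w - 10) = (w - 5)^2*(w - 3)*(w - 2)*(w + 2)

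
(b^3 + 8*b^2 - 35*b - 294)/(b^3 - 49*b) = (b^2 + b - 42)/(b*(b - 7))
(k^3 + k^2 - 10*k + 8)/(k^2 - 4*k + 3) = (k^2 + 2*k - 8)/(k - 3)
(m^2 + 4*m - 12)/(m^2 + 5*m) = (m^2 + 4*m - 12)/(m*(m + 5))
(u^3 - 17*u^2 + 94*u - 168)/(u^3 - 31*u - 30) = (u^2 - 11*u + 28)/(u^2 + 6*u + 5)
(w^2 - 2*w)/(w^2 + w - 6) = w/(w + 3)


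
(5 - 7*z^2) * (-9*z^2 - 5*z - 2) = 63*z^4 + 35*z^3 - 31*z^2 - 25*z - 10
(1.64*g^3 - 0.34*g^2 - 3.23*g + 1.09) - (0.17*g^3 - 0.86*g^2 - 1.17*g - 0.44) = 1.47*g^3 + 0.52*g^2 - 2.06*g + 1.53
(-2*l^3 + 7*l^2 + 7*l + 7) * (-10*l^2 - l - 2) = 20*l^5 - 68*l^4 - 73*l^3 - 91*l^2 - 21*l - 14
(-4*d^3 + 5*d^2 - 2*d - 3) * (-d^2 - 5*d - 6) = 4*d^5 + 15*d^4 + d^3 - 17*d^2 + 27*d + 18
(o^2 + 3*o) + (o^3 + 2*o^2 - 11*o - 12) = o^3 + 3*o^2 - 8*o - 12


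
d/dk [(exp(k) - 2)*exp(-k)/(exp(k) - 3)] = (-exp(2*k) + 4*exp(k) - 6)*exp(-k)/(exp(2*k) - 6*exp(k) + 9)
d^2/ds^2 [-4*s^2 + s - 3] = -8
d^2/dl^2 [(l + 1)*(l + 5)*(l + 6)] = 6*l + 24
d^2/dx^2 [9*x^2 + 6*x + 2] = 18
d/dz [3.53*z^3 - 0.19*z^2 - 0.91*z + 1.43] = 10.59*z^2 - 0.38*z - 0.91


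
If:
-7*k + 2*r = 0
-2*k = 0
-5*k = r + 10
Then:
No Solution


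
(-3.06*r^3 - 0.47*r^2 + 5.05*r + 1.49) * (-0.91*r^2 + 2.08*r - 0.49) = 2.7846*r^5 - 5.9371*r^4 - 4.0737*r^3 + 9.3784*r^2 + 0.6247*r - 0.7301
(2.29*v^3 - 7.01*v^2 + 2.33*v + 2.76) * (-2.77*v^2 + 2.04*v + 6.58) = -6.3433*v^5 + 24.0893*v^4 - 5.6863*v^3 - 49.0178*v^2 + 20.9618*v + 18.1608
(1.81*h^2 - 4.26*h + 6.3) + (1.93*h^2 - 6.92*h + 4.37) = 3.74*h^2 - 11.18*h + 10.67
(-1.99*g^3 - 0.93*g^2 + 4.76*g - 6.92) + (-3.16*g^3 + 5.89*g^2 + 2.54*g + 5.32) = -5.15*g^3 + 4.96*g^2 + 7.3*g - 1.6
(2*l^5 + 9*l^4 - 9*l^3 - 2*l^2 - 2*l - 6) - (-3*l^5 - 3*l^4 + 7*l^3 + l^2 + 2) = 5*l^5 + 12*l^4 - 16*l^3 - 3*l^2 - 2*l - 8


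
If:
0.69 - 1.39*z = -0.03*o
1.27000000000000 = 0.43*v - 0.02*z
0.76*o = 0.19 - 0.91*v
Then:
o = -3.31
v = 2.97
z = 0.42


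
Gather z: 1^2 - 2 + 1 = 0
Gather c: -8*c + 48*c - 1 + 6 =40*c + 5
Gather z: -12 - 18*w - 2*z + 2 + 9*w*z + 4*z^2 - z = -18*w + 4*z^2 + z*(9*w - 3) - 10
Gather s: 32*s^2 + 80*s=32*s^2 + 80*s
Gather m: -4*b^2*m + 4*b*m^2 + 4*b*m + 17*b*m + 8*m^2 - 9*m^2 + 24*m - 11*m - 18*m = m^2*(4*b - 1) + m*(-4*b^2 + 21*b - 5)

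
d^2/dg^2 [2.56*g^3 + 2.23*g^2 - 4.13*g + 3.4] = 15.36*g + 4.46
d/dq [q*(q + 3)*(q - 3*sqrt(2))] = 3*q^2 - 6*sqrt(2)*q + 6*q - 9*sqrt(2)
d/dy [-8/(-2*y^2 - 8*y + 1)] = 32*(-y - 2)/(2*y^2 + 8*y - 1)^2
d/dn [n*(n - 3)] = 2*n - 3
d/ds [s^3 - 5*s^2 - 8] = s*(3*s - 10)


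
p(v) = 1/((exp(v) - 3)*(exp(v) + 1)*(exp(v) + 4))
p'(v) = -exp(v)/((exp(v) - 3)*(exp(v) + 1)*(exp(v) + 4)^2) - exp(v)/((exp(v) - 3)*(exp(v) + 1)^2*(exp(v) + 4)) - exp(v)/((exp(v) - 3)^2*(exp(v) + 1)*(exp(v) + 4))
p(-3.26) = -0.08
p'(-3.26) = 0.00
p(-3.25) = -0.08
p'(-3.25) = 0.00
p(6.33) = 0.00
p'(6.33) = -0.00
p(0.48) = -0.05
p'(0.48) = -0.01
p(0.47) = -0.05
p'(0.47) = -0.01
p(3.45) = 0.00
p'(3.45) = -0.00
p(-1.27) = -0.07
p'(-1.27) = 0.01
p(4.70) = 0.00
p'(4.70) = -0.00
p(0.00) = -0.05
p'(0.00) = 0.01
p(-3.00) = -0.08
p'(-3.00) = 0.00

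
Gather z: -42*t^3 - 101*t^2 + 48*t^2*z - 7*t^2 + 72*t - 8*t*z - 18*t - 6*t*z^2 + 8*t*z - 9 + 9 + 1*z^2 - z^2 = -42*t^3 + 48*t^2*z - 108*t^2 - 6*t*z^2 + 54*t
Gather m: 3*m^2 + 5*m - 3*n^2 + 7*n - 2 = 3*m^2 + 5*m - 3*n^2 + 7*n - 2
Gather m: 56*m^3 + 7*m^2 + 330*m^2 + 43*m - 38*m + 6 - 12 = 56*m^3 + 337*m^2 + 5*m - 6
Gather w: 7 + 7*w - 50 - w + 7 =6*w - 36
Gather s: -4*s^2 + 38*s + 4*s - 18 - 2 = -4*s^2 + 42*s - 20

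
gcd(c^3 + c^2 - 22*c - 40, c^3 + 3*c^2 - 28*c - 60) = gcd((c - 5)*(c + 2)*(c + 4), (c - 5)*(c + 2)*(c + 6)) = c^2 - 3*c - 10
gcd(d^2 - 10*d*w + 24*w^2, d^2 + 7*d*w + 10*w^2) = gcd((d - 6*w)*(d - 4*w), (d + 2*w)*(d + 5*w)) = 1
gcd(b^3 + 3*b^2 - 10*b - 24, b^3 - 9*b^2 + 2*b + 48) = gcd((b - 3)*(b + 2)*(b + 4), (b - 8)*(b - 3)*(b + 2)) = b^2 - b - 6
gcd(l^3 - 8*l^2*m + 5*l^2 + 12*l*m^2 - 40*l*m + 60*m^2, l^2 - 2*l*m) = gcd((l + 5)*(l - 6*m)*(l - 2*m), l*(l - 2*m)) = l - 2*m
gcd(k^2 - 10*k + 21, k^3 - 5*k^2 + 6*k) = k - 3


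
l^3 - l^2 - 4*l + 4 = (l - 2)*(l - 1)*(l + 2)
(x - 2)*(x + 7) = x^2 + 5*x - 14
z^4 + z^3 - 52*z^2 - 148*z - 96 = (z - 8)*(z + 1)*(z + 2)*(z + 6)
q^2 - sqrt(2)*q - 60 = (q - 6*sqrt(2))*(q + 5*sqrt(2))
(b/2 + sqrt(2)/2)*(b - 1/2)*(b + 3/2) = b^3/2 + b^2/2 + sqrt(2)*b^2/2 - 3*b/8 + sqrt(2)*b/2 - 3*sqrt(2)/8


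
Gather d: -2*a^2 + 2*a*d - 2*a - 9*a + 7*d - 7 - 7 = -2*a^2 - 11*a + d*(2*a + 7) - 14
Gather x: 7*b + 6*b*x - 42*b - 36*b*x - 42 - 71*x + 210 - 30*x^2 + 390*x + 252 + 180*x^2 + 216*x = -35*b + 150*x^2 + x*(535 - 30*b) + 420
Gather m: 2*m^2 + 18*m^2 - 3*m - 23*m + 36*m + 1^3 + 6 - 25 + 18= 20*m^2 + 10*m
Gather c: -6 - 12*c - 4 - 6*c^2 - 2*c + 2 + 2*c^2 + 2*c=-4*c^2 - 12*c - 8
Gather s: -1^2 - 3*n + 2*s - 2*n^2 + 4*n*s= -2*n^2 - 3*n + s*(4*n + 2) - 1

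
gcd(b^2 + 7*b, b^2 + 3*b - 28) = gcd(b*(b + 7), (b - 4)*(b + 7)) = b + 7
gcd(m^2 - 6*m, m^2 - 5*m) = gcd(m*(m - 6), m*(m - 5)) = m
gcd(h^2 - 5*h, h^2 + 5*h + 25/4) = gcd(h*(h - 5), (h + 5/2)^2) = 1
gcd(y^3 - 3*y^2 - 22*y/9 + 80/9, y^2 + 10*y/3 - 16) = y - 8/3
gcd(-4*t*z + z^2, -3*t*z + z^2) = z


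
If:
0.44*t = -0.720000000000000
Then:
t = -1.64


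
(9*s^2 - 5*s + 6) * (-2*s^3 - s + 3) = -18*s^5 + 10*s^4 - 21*s^3 + 32*s^2 - 21*s + 18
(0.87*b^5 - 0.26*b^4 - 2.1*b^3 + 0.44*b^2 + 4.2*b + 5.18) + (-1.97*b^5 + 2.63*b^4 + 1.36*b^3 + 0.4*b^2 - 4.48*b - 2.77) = -1.1*b^5 + 2.37*b^4 - 0.74*b^3 + 0.84*b^2 - 0.28*b + 2.41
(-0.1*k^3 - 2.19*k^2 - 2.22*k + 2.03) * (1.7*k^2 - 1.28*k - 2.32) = -0.17*k^5 - 3.595*k^4 - 0.7388*k^3 + 11.3734*k^2 + 2.552*k - 4.7096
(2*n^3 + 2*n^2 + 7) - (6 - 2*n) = 2*n^3 + 2*n^2 + 2*n + 1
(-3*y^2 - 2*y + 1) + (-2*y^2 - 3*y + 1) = -5*y^2 - 5*y + 2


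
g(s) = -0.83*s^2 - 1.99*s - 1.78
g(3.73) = -20.75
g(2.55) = -12.25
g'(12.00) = -21.91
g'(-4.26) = 5.08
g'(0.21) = -2.34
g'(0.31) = -2.50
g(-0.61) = -0.87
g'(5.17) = -10.57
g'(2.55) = -6.22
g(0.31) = -2.48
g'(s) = -1.66*s - 1.99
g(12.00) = -145.18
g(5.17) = -34.25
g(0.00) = -1.78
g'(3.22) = -7.34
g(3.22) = -16.79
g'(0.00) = -1.99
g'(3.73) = -8.18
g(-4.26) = -8.37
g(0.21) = -2.23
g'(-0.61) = -0.98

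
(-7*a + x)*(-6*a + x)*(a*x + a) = 42*a^3*x + 42*a^3 - 13*a^2*x^2 - 13*a^2*x + a*x^3 + a*x^2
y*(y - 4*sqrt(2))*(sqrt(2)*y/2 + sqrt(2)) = sqrt(2)*y^3/2 - 4*y^2 + sqrt(2)*y^2 - 8*y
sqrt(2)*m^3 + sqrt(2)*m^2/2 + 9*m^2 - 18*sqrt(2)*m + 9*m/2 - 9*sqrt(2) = (m - 3*sqrt(2)/2)*(m + 6*sqrt(2))*(sqrt(2)*m + sqrt(2)/2)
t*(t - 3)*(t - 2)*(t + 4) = t^4 - t^3 - 14*t^2 + 24*t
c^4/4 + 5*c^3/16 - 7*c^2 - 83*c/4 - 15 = (c/4 + 1)*(c - 6)*(c + 5/4)*(c + 2)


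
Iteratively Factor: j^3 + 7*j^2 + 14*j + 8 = (j + 2)*(j^2 + 5*j + 4) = (j + 2)*(j + 4)*(j + 1)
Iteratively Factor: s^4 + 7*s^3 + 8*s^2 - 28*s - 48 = (s + 2)*(s^3 + 5*s^2 - 2*s - 24) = (s - 2)*(s + 2)*(s^2 + 7*s + 12) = (s - 2)*(s + 2)*(s + 4)*(s + 3)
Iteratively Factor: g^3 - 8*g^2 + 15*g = (g - 5)*(g^2 - 3*g) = g*(g - 5)*(g - 3)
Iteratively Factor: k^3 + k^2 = (k)*(k^2 + k) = k*(k + 1)*(k)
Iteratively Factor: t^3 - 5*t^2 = (t - 5)*(t^2) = t*(t - 5)*(t)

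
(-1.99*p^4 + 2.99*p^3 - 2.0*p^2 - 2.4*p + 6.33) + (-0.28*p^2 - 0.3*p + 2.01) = -1.99*p^4 + 2.99*p^3 - 2.28*p^2 - 2.7*p + 8.34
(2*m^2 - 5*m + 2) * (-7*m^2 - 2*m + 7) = -14*m^4 + 31*m^3 + 10*m^2 - 39*m + 14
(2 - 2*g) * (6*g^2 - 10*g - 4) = -12*g^3 + 32*g^2 - 12*g - 8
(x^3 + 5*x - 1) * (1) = x^3 + 5*x - 1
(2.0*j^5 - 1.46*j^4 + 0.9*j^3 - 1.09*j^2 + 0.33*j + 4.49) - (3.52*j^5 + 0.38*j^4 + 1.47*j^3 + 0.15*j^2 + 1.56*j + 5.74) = -1.52*j^5 - 1.84*j^4 - 0.57*j^3 - 1.24*j^2 - 1.23*j - 1.25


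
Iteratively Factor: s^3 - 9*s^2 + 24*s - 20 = (s - 2)*(s^2 - 7*s + 10) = (s - 2)^2*(s - 5)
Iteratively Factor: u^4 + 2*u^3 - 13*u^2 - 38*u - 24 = (u - 4)*(u^3 + 6*u^2 + 11*u + 6) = (u - 4)*(u + 1)*(u^2 + 5*u + 6) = (u - 4)*(u + 1)*(u + 2)*(u + 3)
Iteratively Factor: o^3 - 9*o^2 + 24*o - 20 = (o - 2)*(o^2 - 7*o + 10) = (o - 5)*(o - 2)*(o - 2)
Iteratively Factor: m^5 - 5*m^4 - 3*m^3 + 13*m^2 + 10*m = (m - 5)*(m^4 - 3*m^2 - 2*m) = (m - 5)*(m + 1)*(m^3 - m^2 - 2*m) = (m - 5)*(m + 1)^2*(m^2 - 2*m) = (m - 5)*(m - 2)*(m + 1)^2*(m)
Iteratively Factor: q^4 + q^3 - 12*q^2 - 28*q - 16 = (q + 2)*(q^3 - q^2 - 10*q - 8) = (q + 1)*(q + 2)*(q^2 - 2*q - 8) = (q + 1)*(q + 2)^2*(q - 4)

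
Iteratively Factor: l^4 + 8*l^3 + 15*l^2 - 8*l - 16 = (l + 1)*(l^3 + 7*l^2 + 8*l - 16) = (l - 1)*(l + 1)*(l^2 + 8*l + 16) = (l - 1)*(l + 1)*(l + 4)*(l + 4)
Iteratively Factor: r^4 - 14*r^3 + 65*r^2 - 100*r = (r - 5)*(r^3 - 9*r^2 + 20*r) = r*(r - 5)*(r^2 - 9*r + 20) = r*(r - 5)^2*(r - 4)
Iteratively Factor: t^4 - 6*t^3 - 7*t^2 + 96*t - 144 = (t - 3)*(t^3 - 3*t^2 - 16*t + 48) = (t - 4)*(t - 3)*(t^2 + t - 12) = (t - 4)*(t - 3)*(t + 4)*(t - 3)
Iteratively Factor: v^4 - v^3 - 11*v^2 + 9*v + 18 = (v - 3)*(v^3 + 2*v^2 - 5*v - 6) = (v - 3)*(v - 2)*(v^2 + 4*v + 3) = (v - 3)*(v - 2)*(v + 1)*(v + 3)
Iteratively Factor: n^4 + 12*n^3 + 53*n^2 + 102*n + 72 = (n + 3)*(n^3 + 9*n^2 + 26*n + 24) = (n + 2)*(n + 3)*(n^2 + 7*n + 12) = (n + 2)*(n + 3)^2*(n + 4)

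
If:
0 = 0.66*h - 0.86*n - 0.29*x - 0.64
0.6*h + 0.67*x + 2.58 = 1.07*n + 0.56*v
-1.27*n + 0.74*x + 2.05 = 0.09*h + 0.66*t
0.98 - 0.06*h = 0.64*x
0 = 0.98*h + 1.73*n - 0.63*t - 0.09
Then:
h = 1.96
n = 0.31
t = 3.76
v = 7.73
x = 1.35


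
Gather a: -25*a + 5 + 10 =15 - 25*a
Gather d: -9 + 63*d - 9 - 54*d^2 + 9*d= -54*d^2 + 72*d - 18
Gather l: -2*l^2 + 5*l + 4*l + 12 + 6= -2*l^2 + 9*l + 18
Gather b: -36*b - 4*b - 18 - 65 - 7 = -40*b - 90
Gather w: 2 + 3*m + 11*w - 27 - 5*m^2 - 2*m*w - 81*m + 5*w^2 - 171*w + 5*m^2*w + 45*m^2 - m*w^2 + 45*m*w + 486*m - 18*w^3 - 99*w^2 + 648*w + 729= 40*m^2 + 408*m - 18*w^3 + w^2*(-m - 94) + w*(5*m^2 + 43*m + 488) + 704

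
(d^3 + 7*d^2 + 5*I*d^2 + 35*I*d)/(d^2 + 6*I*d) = (d^2 + d*(7 + 5*I) + 35*I)/(d + 6*I)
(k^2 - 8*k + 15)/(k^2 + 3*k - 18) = (k - 5)/(k + 6)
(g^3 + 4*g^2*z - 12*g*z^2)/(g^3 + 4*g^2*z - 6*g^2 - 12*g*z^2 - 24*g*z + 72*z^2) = g/(g - 6)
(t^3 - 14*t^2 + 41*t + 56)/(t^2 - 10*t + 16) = (t^2 - 6*t - 7)/(t - 2)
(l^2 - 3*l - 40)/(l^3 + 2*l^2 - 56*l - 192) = (l + 5)/(l^2 + 10*l + 24)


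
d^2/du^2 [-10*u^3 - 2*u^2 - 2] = -60*u - 4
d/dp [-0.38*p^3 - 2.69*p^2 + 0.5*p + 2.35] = -1.14*p^2 - 5.38*p + 0.5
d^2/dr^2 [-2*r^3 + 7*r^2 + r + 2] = 14 - 12*r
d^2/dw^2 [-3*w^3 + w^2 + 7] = 2 - 18*w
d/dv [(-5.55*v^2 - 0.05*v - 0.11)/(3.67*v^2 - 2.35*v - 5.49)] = (13.226*v^2 + 61.7464*v + 0.016)/(13.4689*v^4 - 17.249*v^3 - 34.7741*v^2 + 25.803*v + 30.1401)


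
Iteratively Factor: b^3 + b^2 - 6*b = (b - 2)*(b^2 + 3*b) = (b - 2)*(b + 3)*(b)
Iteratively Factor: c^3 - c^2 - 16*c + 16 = (c - 1)*(c^2 - 16) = (c - 4)*(c - 1)*(c + 4)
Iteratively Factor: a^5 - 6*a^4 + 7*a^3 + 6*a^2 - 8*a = (a - 1)*(a^4 - 5*a^3 + 2*a^2 + 8*a) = (a - 2)*(a - 1)*(a^3 - 3*a^2 - 4*a) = a*(a - 2)*(a - 1)*(a^2 - 3*a - 4) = a*(a - 2)*(a - 1)*(a + 1)*(a - 4)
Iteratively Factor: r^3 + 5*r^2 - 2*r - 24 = (r + 3)*(r^2 + 2*r - 8) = (r - 2)*(r + 3)*(r + 4)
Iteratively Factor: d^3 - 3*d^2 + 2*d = (d - 1)*(d^2 - 2*d) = (d - 2)*(d - 1)*(d)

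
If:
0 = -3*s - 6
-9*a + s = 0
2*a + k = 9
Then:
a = -2/9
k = 85/9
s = -2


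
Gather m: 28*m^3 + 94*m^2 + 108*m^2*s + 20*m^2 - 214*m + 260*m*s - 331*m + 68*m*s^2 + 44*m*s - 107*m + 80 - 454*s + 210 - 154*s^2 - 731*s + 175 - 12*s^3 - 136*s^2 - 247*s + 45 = 28*m^3 + m^2*(108*s + 114) + m*(68*s^2 + 304*s - 652) - 12*s^3 - 290*s^2 - 1432*s + 510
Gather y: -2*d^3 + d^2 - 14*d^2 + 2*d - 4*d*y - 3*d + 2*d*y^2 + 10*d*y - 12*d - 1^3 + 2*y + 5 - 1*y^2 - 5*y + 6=-2*d^3 - 13*d^2 - 13*d + y^2*(2*d - 1) + y*(6*d - 3) + 10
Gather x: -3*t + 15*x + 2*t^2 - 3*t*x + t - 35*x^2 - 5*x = 2*t^2 - 2*t - 35*x^2 + x*(10 - 3*t)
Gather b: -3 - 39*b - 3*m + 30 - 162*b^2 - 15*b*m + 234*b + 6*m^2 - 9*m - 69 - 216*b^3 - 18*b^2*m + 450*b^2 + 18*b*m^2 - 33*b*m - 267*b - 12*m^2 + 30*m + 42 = -216*b^3 + b^2*(288 - 18*m) + b*(18*m^2 - 48*m - 72) - 6*m^2 + 18*m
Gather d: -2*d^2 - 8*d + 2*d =-2*d^2 - 6*d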